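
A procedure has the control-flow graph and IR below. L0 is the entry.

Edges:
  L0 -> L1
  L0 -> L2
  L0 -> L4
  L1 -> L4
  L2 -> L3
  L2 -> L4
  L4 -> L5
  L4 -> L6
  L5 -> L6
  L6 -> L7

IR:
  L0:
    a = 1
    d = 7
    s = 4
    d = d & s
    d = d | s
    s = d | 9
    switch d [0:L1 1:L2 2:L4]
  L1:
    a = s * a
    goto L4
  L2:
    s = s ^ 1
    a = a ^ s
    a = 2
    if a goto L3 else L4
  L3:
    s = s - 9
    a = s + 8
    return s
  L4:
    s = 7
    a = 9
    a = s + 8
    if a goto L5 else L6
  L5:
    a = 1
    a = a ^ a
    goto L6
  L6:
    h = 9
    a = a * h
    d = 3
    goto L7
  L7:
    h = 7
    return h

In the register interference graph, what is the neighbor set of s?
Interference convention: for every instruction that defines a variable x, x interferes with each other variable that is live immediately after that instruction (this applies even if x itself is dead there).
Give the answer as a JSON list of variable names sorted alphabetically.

Answer: ["a", "d"]

Analysis:
Block summaries:
  L0: def={a,d,s} ue=∅
  L1: def={a} ue={a,s}
  L2: def={a,s} ue={a,s}
  L3: def={a,s} ue={s}
  L4: def={a,s} ue=∅
  L5: def={a} ue=∅
  L6: def={a,d,h} ue={a}
  L7: def={h} ue=∅

Live sets:
  L0: in=∅ out={a,s}
  L1: in={a,s} out=∅
  L2: in={a,s} out={s}
  L3: in={s} out=∅
  L4: in=∅ out={a}
  L5: in=∅ out={a}
  L6: in={a} out=∅
  L7: in=∅ out=∅

Interference:
  a: {d,h,s}
  d: {a,s}
  h: {a}
  s: {a,d}

N(s) = ["a", "d"]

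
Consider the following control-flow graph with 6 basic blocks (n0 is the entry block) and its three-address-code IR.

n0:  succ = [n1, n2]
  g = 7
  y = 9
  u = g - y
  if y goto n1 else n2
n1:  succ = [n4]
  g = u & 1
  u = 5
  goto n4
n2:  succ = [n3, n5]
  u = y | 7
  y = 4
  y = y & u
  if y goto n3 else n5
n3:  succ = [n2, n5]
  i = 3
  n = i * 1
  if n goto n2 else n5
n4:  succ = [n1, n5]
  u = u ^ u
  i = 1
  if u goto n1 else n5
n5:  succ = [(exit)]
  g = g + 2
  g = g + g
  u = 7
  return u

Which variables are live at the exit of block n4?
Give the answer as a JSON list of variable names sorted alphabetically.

Answer: ["g", "u"]

Working:
Block summaries:
  n0 def {g,u,y} use ∅
  n1 def {g,u} use {u}
  n2 def {u,y} use {y}
  n3 def {i,n} use ∅
  n4 def {i,u} use {u}
  n5 def {g,u} use {g}

Liveness:
  n0: in=∅ out={g,u,y}
  n1: in={u} out={g,u}
  n2: in={g,y} out={g,y}
  n3: in={g,y} out={g,y}
  n4: in={g,u} out={g,u}
  n5: in={g} out=∅

live-out(n4) = ["g", "u"]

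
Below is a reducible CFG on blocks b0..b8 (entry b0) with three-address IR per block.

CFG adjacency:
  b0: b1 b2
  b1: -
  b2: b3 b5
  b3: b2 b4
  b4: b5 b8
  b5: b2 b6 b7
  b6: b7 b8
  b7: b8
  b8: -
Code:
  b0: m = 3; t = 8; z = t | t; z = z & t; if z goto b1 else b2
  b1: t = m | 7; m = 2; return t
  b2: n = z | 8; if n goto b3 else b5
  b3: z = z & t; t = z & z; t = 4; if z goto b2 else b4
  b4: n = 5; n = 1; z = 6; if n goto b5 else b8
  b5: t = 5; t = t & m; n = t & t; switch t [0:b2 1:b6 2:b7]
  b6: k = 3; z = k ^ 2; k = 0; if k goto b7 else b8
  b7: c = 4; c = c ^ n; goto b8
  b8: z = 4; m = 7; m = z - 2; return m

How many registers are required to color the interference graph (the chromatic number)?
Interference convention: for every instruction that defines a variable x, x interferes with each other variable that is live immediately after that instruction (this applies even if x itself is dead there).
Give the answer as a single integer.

Per-block:
  b0 def {m,t,z} use ∅
  b1 def {m,t} use {m}
  b2 def {n} use {z}
  b3 def {t,z} use {t,z}
  b4 def {n,z} use ∅
  b5 def {n,t} use {m}
  b6 def {k,z} use ∅
  b7 def {c} use {n}
  b8 def {m,z} use ∅

Liveness:
  b0 li=∅ lo={m,t,z}
  b1 li={m} lo=∅
  b2 li={m,t,z} lo={m,t,z}
  b3 li={m,t,z} lo={m,t,z}
  b4 li={m} lo={m,z}
  b5 li={m,z} lo={m,n,t,z}
  b6 li={n} lo={n}
  b7 li={n} lo=∅
  b8 li=∅ lo=∅

Conflict graph:
  c — {n}
  k — {n}
  m — {n,t,z}
  n — {c,k,m,t,z}
  t — {m,n,z}
  z — {m,n,t}

Chromatic number:
  lower bound: {m,n,t,z} mutually conflict ⇒ χ ≥ 4
  assign c→R1 k→R1 m→R1 n→R0 t→R2 z→R3 — no edge inside a register ⇒ χ ≤ 4
  χ = 4

Answer: 4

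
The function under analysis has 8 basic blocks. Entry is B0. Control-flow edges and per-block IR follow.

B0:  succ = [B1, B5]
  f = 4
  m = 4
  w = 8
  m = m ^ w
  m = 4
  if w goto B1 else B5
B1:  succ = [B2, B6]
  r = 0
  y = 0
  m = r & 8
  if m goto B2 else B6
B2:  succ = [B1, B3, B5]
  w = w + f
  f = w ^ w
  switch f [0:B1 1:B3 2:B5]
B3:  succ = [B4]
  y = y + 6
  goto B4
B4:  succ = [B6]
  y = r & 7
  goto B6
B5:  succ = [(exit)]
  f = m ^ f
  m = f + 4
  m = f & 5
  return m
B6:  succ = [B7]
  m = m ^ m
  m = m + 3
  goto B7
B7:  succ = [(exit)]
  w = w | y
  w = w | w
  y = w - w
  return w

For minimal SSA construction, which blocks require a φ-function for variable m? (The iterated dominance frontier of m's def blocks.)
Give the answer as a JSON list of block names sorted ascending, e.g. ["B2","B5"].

Answer: ["B1", "B5"]

Working:
idom tree: B1←B0 B2←B1 B3←B2 B4←B3 B5←B0 B6←B1 B7←B6
Dom at joins:
  B1: preds {B0,B2}: {B0} ∩ {B0,B1,B2} = {B0}; idom=B0
  B5: preds {B0,B2}: {B0} ∩ {B0,B1,B2} = {B0}; idom=B0
  B6: preds {B1,B4}: {B0,B1} ∩ {B0,B1,B2,B3,B4} = {B0,B1}; idom=B1

Frontier:
  B1←B0: walk · to B0
  B1←B2: walk B2→B1 to B0
  B5←B0: walk · to B0
  B5←B2: walk B2→B1 to B0
  B6←B1: walk · to B1
  B6←B4: walk B4→B3→B2 to B1
  B0: DF=∅
  B1: DF={B1,B5}
  B2: DF={B1,B5,B6}
  B3: DF={B6}
  B4: DF={B6}
  B5: DF=∅
  B6: DF=∅
  B7: DF=∅

φ for m: defs {B0,B1,B5,B6}
  DF⁺ = {B1,B5}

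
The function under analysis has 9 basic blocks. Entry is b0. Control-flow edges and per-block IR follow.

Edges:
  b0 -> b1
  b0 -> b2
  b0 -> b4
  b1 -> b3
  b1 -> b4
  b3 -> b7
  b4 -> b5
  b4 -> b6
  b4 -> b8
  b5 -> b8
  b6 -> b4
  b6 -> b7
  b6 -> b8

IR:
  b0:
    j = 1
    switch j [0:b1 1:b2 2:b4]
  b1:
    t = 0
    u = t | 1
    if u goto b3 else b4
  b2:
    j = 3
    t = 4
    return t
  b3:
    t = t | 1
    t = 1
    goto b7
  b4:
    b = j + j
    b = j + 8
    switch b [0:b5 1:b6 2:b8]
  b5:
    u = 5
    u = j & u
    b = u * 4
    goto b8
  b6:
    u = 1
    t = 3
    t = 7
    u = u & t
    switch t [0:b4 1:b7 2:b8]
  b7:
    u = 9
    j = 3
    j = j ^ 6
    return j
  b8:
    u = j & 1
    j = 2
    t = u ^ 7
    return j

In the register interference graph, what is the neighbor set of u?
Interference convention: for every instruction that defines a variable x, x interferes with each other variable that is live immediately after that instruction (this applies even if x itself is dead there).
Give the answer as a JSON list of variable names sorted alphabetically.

Answer: ["j", "t"]

Analysis:
Per-block:
  b0: {j} / ∅
  b1: {t,u} / ∅
  b2: {j,t} / ∅
  b3: {t} / {t}
  b4: {b} / {j}
  b5: {b,u} / {j}
  b6: {t,u} / ∅
  b7: {j,u} / ∅
  b8: {j,t,u} / {j}

Liveness:
  b0 li=∅ lo={j}
  b1 li={j} lo={j,t}
  b2 li=∅ lo=∅
  b3 li={t} lo=∅
  b4 li={j} lo={j}
  b5 li={j} lo={j}
  b6 li={j} lo={j}
  b7 li=∅ lo=∅
  b8 li={j} lo=∅

Interference:
  b: {j}
  j: {b,t,u}
  t: {j,u}
  u: {j,t}

N(u) = ["j", "t"]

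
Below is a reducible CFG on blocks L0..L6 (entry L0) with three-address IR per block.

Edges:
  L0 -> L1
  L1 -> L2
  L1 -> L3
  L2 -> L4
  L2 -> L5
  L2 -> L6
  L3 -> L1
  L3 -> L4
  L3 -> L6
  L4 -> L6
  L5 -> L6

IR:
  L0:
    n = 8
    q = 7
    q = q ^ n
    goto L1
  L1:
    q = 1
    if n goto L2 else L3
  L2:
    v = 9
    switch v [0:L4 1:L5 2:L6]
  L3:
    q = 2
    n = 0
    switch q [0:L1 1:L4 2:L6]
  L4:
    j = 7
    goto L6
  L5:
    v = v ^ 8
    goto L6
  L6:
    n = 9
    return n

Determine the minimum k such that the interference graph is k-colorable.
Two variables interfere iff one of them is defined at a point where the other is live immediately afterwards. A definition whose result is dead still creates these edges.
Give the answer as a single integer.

Answer: 2

Analysis:
Block summaries:
  L0: {n,q} / ∅
  L1: {q} / {n}
  L2: {v} / ∅
  L3: {n,q} / ∅
  L4: {j} / ∅
  L5: {v} / {v}
  L6: {n} / ∅

Backward fixpoint:
  L0: in=∅ out={n}
  L1: in={n} out=∅
  L2: in=∅ out={v}
  L3: in=∅ out={n}
  L4: in=∅ out=∅
  L5: in={v} out=∅
  L6: in=∅ out=∅

Interference:
  j↔∅
  n↔{q}
  q↔{n}
  v↔∅

Colouring:
  clique {n,q} ⇒ need ≥ 2
  assign j→R0 n→R0 q→R1 v→R0 — no edge inside a register ⇒ χ ≤ 2
  χ = 2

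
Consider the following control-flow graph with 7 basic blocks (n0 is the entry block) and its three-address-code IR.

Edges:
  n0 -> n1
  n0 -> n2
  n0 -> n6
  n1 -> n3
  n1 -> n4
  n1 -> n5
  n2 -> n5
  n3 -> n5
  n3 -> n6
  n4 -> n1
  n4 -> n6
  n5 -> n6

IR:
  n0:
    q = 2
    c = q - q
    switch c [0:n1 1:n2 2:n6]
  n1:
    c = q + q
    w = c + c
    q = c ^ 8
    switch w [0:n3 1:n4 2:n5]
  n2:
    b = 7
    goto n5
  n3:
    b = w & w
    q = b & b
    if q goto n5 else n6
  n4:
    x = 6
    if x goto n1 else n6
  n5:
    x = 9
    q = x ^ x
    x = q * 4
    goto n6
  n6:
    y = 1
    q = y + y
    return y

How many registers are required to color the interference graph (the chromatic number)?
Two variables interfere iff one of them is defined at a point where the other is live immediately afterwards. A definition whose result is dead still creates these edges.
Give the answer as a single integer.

def/use:
  n0: def={c,q} ue=∅
  n1: def={c,q,w} ue={q}
  n2: def={b} ue=∅
  n3: def={b,q} ue={w}
  n4: def={x} ue=∅
  n5: def={q,x} ue=∅
  n6: def={q,y} ue=∅

Live sets:
  live n0: ∅→{q}
  live n1: {q}→{q,w}
  live n2: ∅→∅
  live n3: {w}→∅
  live n4: {q}→{q}
  live n5: ∅→∅
  live n6: ∅→∅

Conflict graph:
  b↔∅
  c↔{q,w}
  q↔{c,w,x,y}
  w↔{c,q}
  x↔{q}
  y↔{q}

Colouring:
  clique {c,q,w} ⇒ need ≥ 3
  assign b→R0 c→R1 q→R0 w→R2 x→R1 y→R1 — no edge inside a register ⇒ χ ≤ 3
  χ = 3

Answer: 3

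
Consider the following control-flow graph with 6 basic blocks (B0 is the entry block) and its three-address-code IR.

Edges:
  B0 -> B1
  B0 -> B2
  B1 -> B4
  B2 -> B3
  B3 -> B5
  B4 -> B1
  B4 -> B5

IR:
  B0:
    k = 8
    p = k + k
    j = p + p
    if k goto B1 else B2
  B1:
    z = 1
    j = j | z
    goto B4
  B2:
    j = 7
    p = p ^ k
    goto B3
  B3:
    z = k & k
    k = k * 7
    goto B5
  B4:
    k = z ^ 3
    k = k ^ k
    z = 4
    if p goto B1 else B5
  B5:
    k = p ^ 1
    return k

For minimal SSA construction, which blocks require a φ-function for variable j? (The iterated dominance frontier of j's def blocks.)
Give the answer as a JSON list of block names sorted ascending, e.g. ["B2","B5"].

Answer: ["B1", "B5"]

Derivation:
idom tree: B1←B0 B2←B0 B3←B2 B4←B1 B5←B0
Dom∩ at merges:
  B1: preds {B0,B4}: {B0} ∩ {B0,B1,B4} = {B0}; idom=B0
  B5: preds {B3,B4}: {B0,B2,B3} ∩ {B0,B1,B4} = {B0}; idom=B0

DF walk-up:
  B1←B0: walk · to B0
  B1←B4: walk B4→B1 to B0
  B5←B3: walk B3→B2 to B0
  B5←B4: walk B4→B1 to B0
  B0 → ∅
  B1 → {B1,B5}
  B2 → {B5}
  B3 → {B5}
  B4 → {B1,B5}
  B5 → ∅

φ for j: defs {B0,B1,B2}
  DF⁺ = {B1,B5}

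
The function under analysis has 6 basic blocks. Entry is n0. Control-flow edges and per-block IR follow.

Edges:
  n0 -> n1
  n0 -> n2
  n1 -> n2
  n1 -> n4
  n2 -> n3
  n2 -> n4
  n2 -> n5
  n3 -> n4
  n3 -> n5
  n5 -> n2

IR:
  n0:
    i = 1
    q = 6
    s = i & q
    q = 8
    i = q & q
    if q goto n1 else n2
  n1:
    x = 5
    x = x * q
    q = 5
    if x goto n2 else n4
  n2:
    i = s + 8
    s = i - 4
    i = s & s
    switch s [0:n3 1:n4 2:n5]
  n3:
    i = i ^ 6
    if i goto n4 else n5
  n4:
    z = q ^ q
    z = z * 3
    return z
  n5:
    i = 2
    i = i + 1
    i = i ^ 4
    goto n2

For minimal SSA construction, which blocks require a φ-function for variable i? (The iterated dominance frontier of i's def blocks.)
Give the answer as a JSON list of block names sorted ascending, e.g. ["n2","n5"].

idom tree: n1←n0 n2←n0 n3←n2 n4←n0 n5←n2
Join-block Dom:
  n2: preds {n0,n1,n5}: {n0} ∩ {n0,n1} ∩ {n0,n2,n5} = {n0}; idom=n0
  n4: preds {n1,n2,n3}: {n0,n1} ∩ {n0,n2} ∩ {n0,n2,n3} = {n0}; idom=n0
  n5: preds {n2,n3}: {n0,n2} ∩ {n0,n2,n3} = {n0,n2}; idom=n2

DF walk-up:
  n2←n0: walk · to n0
  n2←n1: walk n1 to n0
  n2←n5: walk n5→n2 to n0
  n4←n1: walk n1 to n0
  n4←n2: walk n2 to n0
  n4←n3: walk n3→n2 to n0
  n5←n2: walk · to n2
  n5←n3: walk n3 to n2
  DF(n0)=∅
  DF(n1)={n2,n4}
  DF(n2)={n2,n4}
  DF(n3)={n4,n5}
  DF(n4)=∅
  DF(n5)={n2}

φ for i: defs {n0,n2,n3,n5}
  DF⁺ = {n2,n4,n5}

Answer: ["n2", "n4", "n5"]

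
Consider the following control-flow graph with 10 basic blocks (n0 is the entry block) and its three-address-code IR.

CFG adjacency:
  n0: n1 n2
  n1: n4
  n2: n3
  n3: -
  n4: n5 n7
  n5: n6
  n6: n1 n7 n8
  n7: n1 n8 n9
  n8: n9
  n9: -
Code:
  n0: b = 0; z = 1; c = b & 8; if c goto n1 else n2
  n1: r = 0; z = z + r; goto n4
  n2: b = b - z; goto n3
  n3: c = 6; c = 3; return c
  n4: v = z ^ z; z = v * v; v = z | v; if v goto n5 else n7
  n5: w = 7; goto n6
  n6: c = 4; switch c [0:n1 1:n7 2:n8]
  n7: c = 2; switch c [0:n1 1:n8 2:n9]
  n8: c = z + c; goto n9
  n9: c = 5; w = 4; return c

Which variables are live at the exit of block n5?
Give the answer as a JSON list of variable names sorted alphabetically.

Per-block:
  n0: {b,c,z} / ∅
  n1: {r,z} / {z}
  n2: {b} / {b,z}
  n3: {c} / ∅
  n4: {v,z} / {z}
  n5: {w} / ∅
  n6: {c} / ∅
  n7: {c} / ∅
  n8: {c} / {c,z}
  n9: {c,w} / ∅

Backward fixpoint:
  n0: in=∅ out={b,z}
  n1: in={z} out={z}
  n2: in={b,z} out=∅
  n3: in=∅ out=∅
  n4: in={z} out={z}
  n5: in={z} out={z}
  n6: in={z} out={c,z}
  n7: in={z} out={c,z}
  n8: in={c,z} out=∅
  n9: in=∅ out=∅

live-out(n5) = ["z"]

Answer: ["z"]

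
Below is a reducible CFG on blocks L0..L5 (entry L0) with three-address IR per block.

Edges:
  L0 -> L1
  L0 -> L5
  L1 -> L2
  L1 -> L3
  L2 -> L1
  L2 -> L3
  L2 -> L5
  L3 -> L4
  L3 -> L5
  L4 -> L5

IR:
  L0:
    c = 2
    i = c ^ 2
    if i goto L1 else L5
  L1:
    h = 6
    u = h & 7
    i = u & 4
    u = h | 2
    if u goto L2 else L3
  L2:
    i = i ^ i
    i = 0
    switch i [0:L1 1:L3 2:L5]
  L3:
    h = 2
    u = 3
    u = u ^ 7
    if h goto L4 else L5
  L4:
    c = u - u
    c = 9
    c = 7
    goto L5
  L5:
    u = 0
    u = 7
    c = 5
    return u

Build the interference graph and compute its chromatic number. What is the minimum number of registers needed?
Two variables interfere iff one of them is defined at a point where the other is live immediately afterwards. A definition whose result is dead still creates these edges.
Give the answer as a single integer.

Answer: 3

Working:
def/use:
  L0: def={c,i} ue=∅
  L1: def={h,i,u} ue=∅
  L2: def={i} ue={i}
  L3: def={h,u} ue=∅
  L4: def={c} ue={u}
  L5: def={c,u} ue=∅

Backward fixpoint:
  L0: in=∅ out=∅
  L1: in=∅ out={i}
  L2: in={i} out=∅
  L3: in=∅ out={u}
  L4: in={u} out=∅
  L5: in=∅ out=∅

Interfere edges:
  c — {u}
  h — {i,u}
  i — {h,u}
  u — {c,h,i}

Chromatic number:
  clique {h,i,u} ⇒ need ≥ 3
  assign c→r1 h→r1 i→r2 u→r0 — no edge inside a register ⇒ χ ≤ 3
  χ = 3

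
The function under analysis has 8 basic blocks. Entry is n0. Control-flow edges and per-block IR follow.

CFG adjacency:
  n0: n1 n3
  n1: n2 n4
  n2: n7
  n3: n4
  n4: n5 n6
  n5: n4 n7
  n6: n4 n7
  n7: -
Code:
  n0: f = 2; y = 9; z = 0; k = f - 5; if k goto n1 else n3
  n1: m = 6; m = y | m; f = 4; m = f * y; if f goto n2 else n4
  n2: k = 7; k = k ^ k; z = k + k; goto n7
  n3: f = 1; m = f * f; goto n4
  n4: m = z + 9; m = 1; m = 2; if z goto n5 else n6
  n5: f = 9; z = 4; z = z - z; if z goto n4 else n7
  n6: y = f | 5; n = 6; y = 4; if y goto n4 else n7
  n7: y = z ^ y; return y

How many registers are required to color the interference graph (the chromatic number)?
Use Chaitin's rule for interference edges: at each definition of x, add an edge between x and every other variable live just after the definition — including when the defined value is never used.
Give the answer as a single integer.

Block summaries:
  n0 def {f,k,y,z} use ∅
  n1 def {f,m} use {y}
  n2 def {k,z} use ∅
  n3 def {f,m} use ∅
  n4 def {m} use {z}
  n5 def {f,z} use ∅
  n6 def {n,y} use {f}
  n7 def {y} use {y,z}

Live sets:
  n0 li=∅ lo={y,z}
  n1 li={y,z} lo={f,y,z}
  n2 li={y} lo={y,z}
  n3 li={y,z} lo={f,y,z}
  n4 li={f,y,z} lo={f,y,z}
  n5 li={y} lo={f,y,z}
  n6 li={f,z} lo={f,y,z}
  n7 li={y,z} lo=∅

Conflict graph:
  f↔{m,n,y,z}
  k↔{y,z}
  m↔{f,y,z}
  n↔{f,z}
  y↔{f,k,m,z}
  z↔{f,k,m,n,y}

Chromatic number:
  {f,m,y,z} pairwise interfere (4-clique) ⇒ χ ≥ 4
  assign f→c1 k→c1 m→c3 n→c2 y→c2 z→c0 — no edge inside a register ⇒ χ ≤ 4
  χ = 4

Answer: 4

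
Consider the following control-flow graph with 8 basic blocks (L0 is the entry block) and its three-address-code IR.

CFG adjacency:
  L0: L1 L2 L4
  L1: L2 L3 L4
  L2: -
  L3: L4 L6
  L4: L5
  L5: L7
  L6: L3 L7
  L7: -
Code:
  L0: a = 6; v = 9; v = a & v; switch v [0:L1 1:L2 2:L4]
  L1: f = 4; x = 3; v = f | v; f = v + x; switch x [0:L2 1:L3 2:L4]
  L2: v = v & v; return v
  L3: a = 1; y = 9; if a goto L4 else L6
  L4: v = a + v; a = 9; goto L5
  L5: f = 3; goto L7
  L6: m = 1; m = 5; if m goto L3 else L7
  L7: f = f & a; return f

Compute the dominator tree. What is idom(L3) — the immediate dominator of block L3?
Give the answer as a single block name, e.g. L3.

idom tree: L1←L0 L2←L0 L3←L1 L4←L0 L5←L4 L6←L3 L7←L0
Dom∩ at merges:
  L2: preds {L0,L1}: {L0} ∩ {L0,L1} = {L0}; idom=L0
  L3: preds {L1,L6}: {L0,L1} ∩ {L0,L1,L3,L6} = {L0,L1}; idom=L1
  L4: preds {L0,L1,L3}: {L0} ∩ {L0,L1} ∩ {L0,L1,L3} = {L0}; idom=L0
  L7: preds {L5,L6}: {L0,L4,L5} ∩ {L0,L1,L3,L6} = {L0}; idom=L0

idom(L3) = L1

Answer: L1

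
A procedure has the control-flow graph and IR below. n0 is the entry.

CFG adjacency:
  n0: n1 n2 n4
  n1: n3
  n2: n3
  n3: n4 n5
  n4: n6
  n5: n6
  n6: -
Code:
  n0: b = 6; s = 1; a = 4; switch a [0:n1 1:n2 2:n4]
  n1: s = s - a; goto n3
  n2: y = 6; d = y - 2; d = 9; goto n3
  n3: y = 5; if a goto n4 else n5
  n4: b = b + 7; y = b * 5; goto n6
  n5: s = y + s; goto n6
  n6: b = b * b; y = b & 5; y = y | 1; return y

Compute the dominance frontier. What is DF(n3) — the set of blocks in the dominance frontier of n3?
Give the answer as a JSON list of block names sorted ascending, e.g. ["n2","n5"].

idom tree: n1←n0 n2←n0 n3←n0 n4←n0 n5←n3 n6←n0
Join-block Dom:
  n3: preds {n1,n2}: {n0,n1} ∩ {n0,n2} = {n0}; idom=n0
  n4: preds {n0,n3}: {n0} ∩ {n0,n3} = {n0}; idom=n0
  n6: preds {n4,n5}: {n0,n4} ∩ {n0,n3,n5} = {n0}; idom=n0

Frontier:
  n3←n1: walk n1 to n0
  n3←n2: walk n2 to n0
  n4←n0: walk · to n0
  n4←n3: walk n3 to n0
  n6←n4: walk n4 to n0
  n6←n5: walk n5→n3 to n0
  n0 → ∅
  n1 → {n3}
  n2 → {n3}
  n3 → {n4,n6}
  n4 → {n6}
  n5 → {n6}
  n6 → ∅

DF(n3) = ["n4", "n6"]

Answer: ["n4", "n6"]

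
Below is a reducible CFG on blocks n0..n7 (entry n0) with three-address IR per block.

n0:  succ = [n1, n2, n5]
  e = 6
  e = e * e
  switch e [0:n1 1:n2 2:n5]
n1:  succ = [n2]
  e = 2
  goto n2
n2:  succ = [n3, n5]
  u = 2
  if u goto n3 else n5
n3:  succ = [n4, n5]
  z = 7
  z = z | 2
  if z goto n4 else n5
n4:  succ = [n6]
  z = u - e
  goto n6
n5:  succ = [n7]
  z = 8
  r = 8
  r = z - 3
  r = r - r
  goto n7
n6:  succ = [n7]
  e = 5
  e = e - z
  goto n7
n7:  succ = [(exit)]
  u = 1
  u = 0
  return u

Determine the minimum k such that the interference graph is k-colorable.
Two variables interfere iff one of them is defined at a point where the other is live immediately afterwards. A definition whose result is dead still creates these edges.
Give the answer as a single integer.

Per-block:
  n0 def {e} use ∅
  n1 def {e} use ∅
  n2 def {u} use ∅
  n3 def {z} use ∅
  n4 def {z} use {e,u}
  n5 def {r,z} use ∅
  n6 def {e} use {z}
  n7 def {u} use ∅

Backward fixpoint:
  n0 li=∅ lo={e}
  n1 li=∅ lo={e}
  n2 li={e} lo={e,u}
  n3 li={e,u} lo={e,u}
  n4 li={e,u} lo={z}
  n5 li=∅ lo=∅
  n6 li={z} lo=∅
  n7 li=∅ lo=∅

Interfere edges:
  e: {u,z}
  r: {z}
  u: {e,z}
  z: {e,r,u}

Colouring:
  clique {e,u,z} ⇒ need ≥ 3
  assign e→c1 r→c1 u→c2 z→c0 — no edge inside a register ⇒ χ ≤ 3
  χ = 3

Answer: 3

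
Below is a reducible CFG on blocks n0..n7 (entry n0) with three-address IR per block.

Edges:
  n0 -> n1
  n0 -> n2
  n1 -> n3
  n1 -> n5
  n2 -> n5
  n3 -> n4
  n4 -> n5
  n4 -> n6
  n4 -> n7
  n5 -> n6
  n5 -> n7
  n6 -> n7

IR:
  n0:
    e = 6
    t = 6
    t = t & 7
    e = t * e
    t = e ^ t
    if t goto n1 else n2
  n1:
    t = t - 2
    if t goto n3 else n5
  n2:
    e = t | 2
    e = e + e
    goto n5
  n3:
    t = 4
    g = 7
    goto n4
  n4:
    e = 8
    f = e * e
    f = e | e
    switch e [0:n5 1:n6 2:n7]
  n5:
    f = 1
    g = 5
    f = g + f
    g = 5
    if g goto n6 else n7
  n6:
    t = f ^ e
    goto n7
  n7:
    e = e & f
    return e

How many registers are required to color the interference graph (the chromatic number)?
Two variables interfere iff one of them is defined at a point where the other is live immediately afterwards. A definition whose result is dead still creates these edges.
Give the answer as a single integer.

def/use:
  n0: {e,t} / ∅
  n1: {t} / {t}
  n2: {e} / {t}
  n3: {g,t} / ∅
  n4: {e,f} / ∅
  n5: {f,g} / ∅
  n6: {t} / {e,f}
  n7: {e} / {e,f}

Backward fixpoint:
  n0 li=∅ lo={e,t}
  n1 li={e,t} lo={e}
  n2 li={t} lo={e}
  n3 li=∅ lo=∅
  n4 li=∅ lo={e,f}
  n5 li={e} lo={e,f}
  n6 li={e,f} lo={e,f}
  n7 li={e,f} lo=∅

Conflict graph:
  e↔{f,g,t}
  f↔{e,g,t}
  g↔{e,f}
  t↔{e,f}

Registers:
  clique {e,f,g} ⇒ need ≥ 3
  3-colouring: c0={e}  c1={f}  c2={g,t}
  χ = 3

Answer: 3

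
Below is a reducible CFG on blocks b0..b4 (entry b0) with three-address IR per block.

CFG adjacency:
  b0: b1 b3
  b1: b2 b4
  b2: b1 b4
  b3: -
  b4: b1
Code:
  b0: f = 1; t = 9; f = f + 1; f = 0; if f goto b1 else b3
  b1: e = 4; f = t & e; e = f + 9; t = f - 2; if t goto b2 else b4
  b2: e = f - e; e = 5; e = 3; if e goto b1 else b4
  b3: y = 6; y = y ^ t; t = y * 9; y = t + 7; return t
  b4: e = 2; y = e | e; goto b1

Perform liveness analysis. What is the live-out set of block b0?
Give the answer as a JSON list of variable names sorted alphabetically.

Answer: ["t"]

Analysis:
Block summaries:
  b0: {f,t} / ∅
  b1: {e,f,t} / {t}
  b2: {e} / {e,f}
  b3: {t,y} / {t}
  b4: {e,y} / ∅

Backward fixpoint:
  live b0: ∅→{t}
  live b1: {t}→{e,f,t}
  live b2: {e,f,t}→{t}
  live b3: {t}→∅
  live b4: {t}→{t}

live-out(b0) = ["t"]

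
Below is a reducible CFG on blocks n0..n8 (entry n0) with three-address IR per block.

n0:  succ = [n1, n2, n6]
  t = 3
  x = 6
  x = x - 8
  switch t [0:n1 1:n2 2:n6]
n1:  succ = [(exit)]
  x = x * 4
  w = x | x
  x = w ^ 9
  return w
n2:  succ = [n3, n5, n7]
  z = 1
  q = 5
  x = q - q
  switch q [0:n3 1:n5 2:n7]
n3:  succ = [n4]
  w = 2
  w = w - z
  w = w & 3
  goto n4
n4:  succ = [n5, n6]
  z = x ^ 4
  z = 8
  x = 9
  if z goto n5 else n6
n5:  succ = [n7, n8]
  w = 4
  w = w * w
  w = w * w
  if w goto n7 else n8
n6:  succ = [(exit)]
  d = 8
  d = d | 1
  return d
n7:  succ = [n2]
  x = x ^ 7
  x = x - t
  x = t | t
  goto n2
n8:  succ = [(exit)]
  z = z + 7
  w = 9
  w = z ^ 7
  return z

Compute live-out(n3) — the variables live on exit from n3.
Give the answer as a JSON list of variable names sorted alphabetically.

Answer: ["t", "x"]

Working:
Per-block:
  n0 def {t,x} use ∅
  n1 def {w,x} use {x}
  n2 def {q,x,z} use ∅
  n3 def {w} use {z}
  n4 def {x,z} use {x}
  n5 def {w} use ∅
  n6 def {d} use ∅
  n7 def {x} use {t,x}
  n8 def {w,z} use {z}

Live sets:
  n0 li=∅ lo={t,x}
  n1 li={x} lo=∅
  n2 li={t} lo={t,x,z}
  n3 li={t,x,z} lo={t,x}
  n4 li={t,x} lo={t,x,z}
  n5 li={t,x,z} lo={t,x,z}
  n6 li=∅ lo=∅
  n7 li={t,x} lo={t}
  n8 li={z} lo=∅

live-out(n3) = ["t", "x"]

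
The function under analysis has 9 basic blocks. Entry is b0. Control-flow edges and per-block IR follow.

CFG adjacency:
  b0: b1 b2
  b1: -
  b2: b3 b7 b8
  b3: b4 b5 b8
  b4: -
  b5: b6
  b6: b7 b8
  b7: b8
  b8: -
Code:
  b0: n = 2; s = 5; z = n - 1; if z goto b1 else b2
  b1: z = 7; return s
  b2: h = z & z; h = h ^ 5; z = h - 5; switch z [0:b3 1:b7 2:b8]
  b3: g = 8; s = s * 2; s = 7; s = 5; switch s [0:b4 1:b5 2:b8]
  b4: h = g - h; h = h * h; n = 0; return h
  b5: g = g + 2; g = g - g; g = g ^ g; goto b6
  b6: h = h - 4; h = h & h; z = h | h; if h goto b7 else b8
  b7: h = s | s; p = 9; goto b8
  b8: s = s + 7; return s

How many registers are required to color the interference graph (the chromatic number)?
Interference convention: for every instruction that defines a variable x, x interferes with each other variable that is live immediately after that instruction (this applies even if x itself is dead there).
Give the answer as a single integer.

Answer: 3

Analysis:
Per-block:
  b0: def={n,s,z} ue=∅
  b1: def={z} ue={s}
  b2: def={h,z} ue={z}
  b3: def={g,s} ue={s}
  b4: def={h,n} ue={g,h}
  b5: def={g} ue={g}
  b6: def={h,z} ue={h}
  b7: def={h,p} ue={s}
  b8: def={s} ue={s}

Backward fixpoint:
  live b0: ∅→{s,z}
  live b1: {s}→∅
  live b2: {s,z}→{h,s}
  live b3: {h,s}→{g,h,s}
  live b4: {g,h}→∅
  live b5: {g,h,s}→{h,s}
  live b6: {h,s}→{s}
  live b7: {s}→{s}
  live b8: {s}→∅

Conflict graph:
  g: {h,s}
  h: {g,n,s,z}
  n: {h,s}
  p: {s}
  s: {g,h,n,p,z}
  z: {h,s}

Registers:
  lower bound: {g,h,s} mutually conflict ⇒ χ ≥ 3
  3-colouring: r0={s}  r1={h,p}  r2={g,n,z}
  χ = 3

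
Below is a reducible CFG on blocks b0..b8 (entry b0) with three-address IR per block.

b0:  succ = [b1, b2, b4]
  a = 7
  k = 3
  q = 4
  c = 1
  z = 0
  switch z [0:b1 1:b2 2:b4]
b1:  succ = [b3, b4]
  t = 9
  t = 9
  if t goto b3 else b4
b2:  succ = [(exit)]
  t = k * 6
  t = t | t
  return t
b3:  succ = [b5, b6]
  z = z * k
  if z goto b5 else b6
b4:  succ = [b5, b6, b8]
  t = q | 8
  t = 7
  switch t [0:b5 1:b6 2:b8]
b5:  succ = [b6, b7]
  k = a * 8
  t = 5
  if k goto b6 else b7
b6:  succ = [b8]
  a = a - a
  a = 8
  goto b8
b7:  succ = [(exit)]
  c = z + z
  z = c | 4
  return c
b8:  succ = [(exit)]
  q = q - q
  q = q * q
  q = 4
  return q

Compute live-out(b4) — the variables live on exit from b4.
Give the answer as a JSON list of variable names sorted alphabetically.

Answer: ["a", "q", "z"]

Analysis:
Per-block:
  b0: {a,c,k,q,z} / ∅
  b1: {t} / ∅
  b2: {t} / {k}
  b3: {z} / {k,z}
  b4: {t} / {q}
  b5: {k,t} / {a}
  b6: {a} / {a}
  b7: {c,z} / {z}
  b8: {q} / {q}

Liveness:
  b0 li=∅ lo={a,k,q,z}
  b1 li={a,k,q,z} lo={a,k,q,z}
  b2 li={k} lo=∅
  b3 li={a,k,q,z} lo={a,q,z}
  b4 li={a,q,z} lo={a,q,z}
  b5 li={a,q,z} lo={a,q,z}
  b6 li={a,q} lo={q}
  b7 li={z} lo=∅
  b8 li={q} lo=∅

live-out(b4) = ["a", "q", "z"]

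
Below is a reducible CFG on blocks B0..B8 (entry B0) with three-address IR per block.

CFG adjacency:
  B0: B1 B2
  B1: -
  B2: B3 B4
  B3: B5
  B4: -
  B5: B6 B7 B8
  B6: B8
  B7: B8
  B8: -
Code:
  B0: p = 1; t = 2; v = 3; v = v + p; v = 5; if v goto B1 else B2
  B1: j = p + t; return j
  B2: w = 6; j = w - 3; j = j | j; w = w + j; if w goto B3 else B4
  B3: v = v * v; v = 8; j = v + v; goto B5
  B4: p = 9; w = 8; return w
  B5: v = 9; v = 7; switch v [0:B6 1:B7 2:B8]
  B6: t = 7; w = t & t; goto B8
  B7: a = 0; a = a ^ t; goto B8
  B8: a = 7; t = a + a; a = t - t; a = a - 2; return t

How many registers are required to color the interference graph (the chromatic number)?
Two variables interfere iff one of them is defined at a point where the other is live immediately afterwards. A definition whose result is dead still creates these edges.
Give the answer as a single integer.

def/use:
  B0 def {p,t,v} use ∅
  B1 def {j} use {p,t}
  B2 def {j,w} use ∅
  B3 def {j,v} use {v}
  B4 def {p,w} use ∅
  B5 def {v} use ∅
  B6 def {t,w} use ∅
  B7 def {a} use {t}
  B8 def {a,t} use ∅

Live sets:
  B0 li=∅ lo={p,t,v}
  B1 li={p,t} lo=∅
  B2 li={t,v} lo={t,v}
  B3 li={t,v} lo={t}
  B4 li=∅ lo=∅
  B5 li={t} lo={t}
  B6 li=∅ lo=∅
  B7 li={t} lo=∅
  B8 li=∅ lo=∅

Conflict graph:
  a↔{t}
  j↔{t,v,w}
  p↔{t,v}
  t↔{a,j,p,v,w}
  v↔{j,p,t,w}
  w↔{j,t,v}

Registers:
  {j,t,v,w} pairwise interfere (4-clique) ⇒ χ ≥ 4
  assign a→R1 j→R2 p→R2 t→R0 v→R1 w→R3 — no edge inside a register ⇒ χ ≤ 4
  χ = 4

Answer: 4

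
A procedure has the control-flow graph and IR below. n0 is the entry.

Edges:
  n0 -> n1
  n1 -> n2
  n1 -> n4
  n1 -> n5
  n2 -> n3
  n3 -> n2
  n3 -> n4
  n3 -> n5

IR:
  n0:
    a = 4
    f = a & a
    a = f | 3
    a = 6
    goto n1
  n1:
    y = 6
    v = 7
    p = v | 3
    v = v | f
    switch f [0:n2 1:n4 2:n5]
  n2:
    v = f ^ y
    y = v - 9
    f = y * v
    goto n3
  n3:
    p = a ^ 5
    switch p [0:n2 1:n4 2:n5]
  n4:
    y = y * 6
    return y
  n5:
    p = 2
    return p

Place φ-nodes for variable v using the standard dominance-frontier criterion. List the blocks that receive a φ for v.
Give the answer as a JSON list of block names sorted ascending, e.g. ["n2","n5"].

idom tree: n1←n0 n2←n1 n3←n2 n4←n1 n5←n1
Dom∩ at merges:
  n2: preds {n1,n3}: {n0,n1} ∩ {n0,n1,n2,n3} = {n0,n1}; idom=n1
  n4: preds {n1,n3}: {n0,n1} ∩ {n0,n1,n2,n3} = {n0,n1}; idom=n1
  n5: preds {n1,n3}: {n0,n1} ∩ {n0,n1,n2,n3} = {n0,n1}; idom=n1

DF derivation:
  n2←n1: walk · to n1
  n2←n3: walk n3→n2 to n1
  n4←n1: walk · to n1
  n4←n3: walk n3→n2 to n1
  n5←n1: walk · to n1
  n5←n3: walk n3→n2 to n1
  n0 → ∅
  n1 → ∅
  n2 → {n2,n4,n5}
  n3 → {n2,n4,n5}
  n4 → ∅
  n5 → ∅

φ for v: defs {n1,n2}
  DF⁺ = {n2,n4,n5}

Answer: ["n2", "n4", "n5"]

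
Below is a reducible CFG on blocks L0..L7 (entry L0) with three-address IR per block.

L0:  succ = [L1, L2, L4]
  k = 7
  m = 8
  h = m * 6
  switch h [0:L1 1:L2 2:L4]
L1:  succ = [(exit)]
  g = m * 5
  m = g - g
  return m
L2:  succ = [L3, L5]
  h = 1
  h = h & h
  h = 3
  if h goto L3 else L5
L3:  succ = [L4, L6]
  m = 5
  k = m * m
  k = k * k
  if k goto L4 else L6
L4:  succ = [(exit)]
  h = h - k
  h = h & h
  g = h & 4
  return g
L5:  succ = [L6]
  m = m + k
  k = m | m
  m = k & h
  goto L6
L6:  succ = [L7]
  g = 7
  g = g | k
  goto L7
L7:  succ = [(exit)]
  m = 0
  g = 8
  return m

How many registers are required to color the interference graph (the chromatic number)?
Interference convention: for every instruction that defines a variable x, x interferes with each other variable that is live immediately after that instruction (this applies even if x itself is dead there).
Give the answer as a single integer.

Answer: 3

Analysis:
def/use:
  L0 def {h,k,m} use ∅
  L1 def {g,m} use {m}
  L2 def {h} use ∅
  L3 def {k,m} use ∅
  L4 def {g,h} use {h,k}
  L5 def {k,m} use {h,k,m}
  L6 def {g} use {k}
  L7 def {g,m} use ∅

Backward fixpoint:
  L0: in=∅ out={h,k,m}
  L1: in={m} out=∅
  L2: in={k,m} out={h,k,m}
  L3: in={h} out={h,k}
  L4: in={h,k} out=∅
  L5: in={h,k,m} out={k}
  L6: in={k} out=∅
  L7: in=∅ out=∅

Interference:
  g — {k,m}
  h — {k,m}
  k — {g,h,m}
  m — {g,h,k}

Colouring:
  lower bound: {g,k,m} mutually conflict ⇒ χ ≥ 3
  assign g→c2 h→c2 k→c0 m→c1 — no edge inside a register ⇒ χ ≤ 3
  χ = 3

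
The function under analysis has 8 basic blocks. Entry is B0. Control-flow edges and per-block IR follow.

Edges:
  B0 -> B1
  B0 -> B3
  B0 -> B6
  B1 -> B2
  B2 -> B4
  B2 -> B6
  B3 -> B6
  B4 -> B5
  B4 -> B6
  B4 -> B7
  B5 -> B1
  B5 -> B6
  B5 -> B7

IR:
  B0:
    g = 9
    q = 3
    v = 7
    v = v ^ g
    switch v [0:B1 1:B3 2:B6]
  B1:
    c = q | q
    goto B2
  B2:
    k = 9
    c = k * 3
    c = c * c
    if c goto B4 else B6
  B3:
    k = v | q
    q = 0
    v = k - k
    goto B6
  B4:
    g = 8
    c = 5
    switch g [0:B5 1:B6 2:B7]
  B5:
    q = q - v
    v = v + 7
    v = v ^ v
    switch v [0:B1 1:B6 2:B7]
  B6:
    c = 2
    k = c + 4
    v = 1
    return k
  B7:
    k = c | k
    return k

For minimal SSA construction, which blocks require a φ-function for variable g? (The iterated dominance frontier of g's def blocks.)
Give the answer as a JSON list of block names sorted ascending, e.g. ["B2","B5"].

idom tree: B1←B0 B2←B1 B3←B0 B4←B2 B5←B4 B6←B0 B7←B4
Dom∩ at merges:
  B1: preds {B0,B5}: {B0} ∩ {B0,B1,B2,B4,B5} = {B0}; idom=B0
  B6: preds {B0,B2,B3,B4,B5}: {B0} ∩ {B0,B1,B2} ∩ {B0,B3} ∩ {B0,B1,B2,B4} ∩ {B0,B1,B2,B4,B5} = {B0}; idom=B0
  B7: preds {B4,B5}: {B0,B1,B2,B4} ∩ {B0,B1,B2,B4,B5} = {B0,B1,B2,B4}; idom=B4

Frontier:
  join B1 pred B0: · stop@B0
  join B1 pred B5: B5→B4→B2→B1 stop@B0
  join B6 pred B0: · stop@B0
  join B6 pred B2: B2→B1 stop@B0
  join B6 pred B3: B3 stop@B0
  join B6 pred B4: B4→B2→B1 stop@B0
  join B6 pred B5: B5→B4→B2→B1 stop@B0
  join B7 pred B4: · stop@B4
  join B7 pred B5: B5 stop@B4
  DF(B0)=∅
  DF(B1)={B1,B6}
  DF(B2)={B1,B6}
  DF(B3)={B6}
  DF(B4)={B1,B6}
  DF(B5)={B1,B6,B7}
  DF(B6)=∅
  DF(B7)=∅

φ for g: defs {B0,B4}
  DF⁺ = {B1,B6}

Answer: ["B1", "B6"]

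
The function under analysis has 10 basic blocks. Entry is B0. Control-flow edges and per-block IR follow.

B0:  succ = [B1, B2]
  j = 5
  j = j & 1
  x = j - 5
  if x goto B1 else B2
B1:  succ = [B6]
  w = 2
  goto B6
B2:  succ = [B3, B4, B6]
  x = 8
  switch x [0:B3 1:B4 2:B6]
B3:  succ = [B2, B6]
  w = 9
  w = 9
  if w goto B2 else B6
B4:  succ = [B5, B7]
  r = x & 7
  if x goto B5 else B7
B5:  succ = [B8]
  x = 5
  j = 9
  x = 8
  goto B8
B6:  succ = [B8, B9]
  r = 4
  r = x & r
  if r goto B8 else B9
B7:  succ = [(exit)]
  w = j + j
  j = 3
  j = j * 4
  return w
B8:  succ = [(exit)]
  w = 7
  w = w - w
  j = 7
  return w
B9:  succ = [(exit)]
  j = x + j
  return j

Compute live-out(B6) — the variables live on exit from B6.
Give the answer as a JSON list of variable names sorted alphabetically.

def/use:
  B0: def={j,x} ue=∅
  B1: def={w} ue=∅
  B2: def={x} ue=∅
  B3: def={w} ue=∅
  B4: def={r} ue={x}
  B5: def={j,x} ue=∅
  B6: def={r} ue={x}
  B7: def={j,w} ue={j}
  B8: def={j,w} ue=∅
  B9: def={j} ue={j,x}

Backward fixpoint:
  live B0: ∅→{j,x}
  live B1: {j,x}→{j,x}
  live B2: {j}→{j,x}
  live B3: {j,x}→{j,x}
  live B4: {j,x}→{j}
  live B5: ∅→∅
  live B6: {j,x}→{j,x}
  live B7: {j}→∅
  live B8: ∅→∅
  live B9: {j,x}→∅

live-out(B6) = ["j", "x"]

Answer: ["j", "x"]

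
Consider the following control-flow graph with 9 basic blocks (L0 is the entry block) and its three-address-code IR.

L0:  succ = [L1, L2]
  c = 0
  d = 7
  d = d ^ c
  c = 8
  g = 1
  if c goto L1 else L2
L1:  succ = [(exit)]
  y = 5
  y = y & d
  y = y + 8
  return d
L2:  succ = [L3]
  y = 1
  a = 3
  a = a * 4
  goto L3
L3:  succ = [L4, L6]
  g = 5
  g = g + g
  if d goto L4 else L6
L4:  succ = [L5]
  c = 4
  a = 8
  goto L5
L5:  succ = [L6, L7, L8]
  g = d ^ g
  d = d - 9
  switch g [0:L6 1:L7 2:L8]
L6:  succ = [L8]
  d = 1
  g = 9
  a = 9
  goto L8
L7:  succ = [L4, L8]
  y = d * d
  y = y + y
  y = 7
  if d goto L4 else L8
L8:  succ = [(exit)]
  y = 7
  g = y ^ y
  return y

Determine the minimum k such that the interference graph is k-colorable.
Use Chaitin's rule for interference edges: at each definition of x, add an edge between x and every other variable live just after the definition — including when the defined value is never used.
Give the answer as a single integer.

Answer: 3

Analysis:
Block summaries:
  L0: {c,d,g} / ∅
  L1: {y} / {d}
  L2: {a,y} / ∅
  L3: {g} / {d}
  L4: {a,c} / ∅
  L5: {d,g} / {d,g}
  L6: {a,d,g} / ∅
  L7: {y} / {d}
  L8: {g,y} / ∅

Backward fixpoint:
  live L0: ∅→{d}
  live L1: {d}→∅
  live L2: {d}→{d}
  live L3: {d}→{d,g}
  live L4: {d,g}→{d,g}
  live L5: {d,g}→{d,g}
  live L6: ∅→∅
  live L7: {d,g}→{d,g}
  live L8: ∅→∅

Interfere edges:
  a — {d,g}
  c — {d,g}
  d — {a,c,g,y}
  g — {a,c,d,y}
  y — {d,g}

Colouring:
  lower bound: {a,d,g} mutually conflict ⇒ χ ≥ 3
  assign a→c2 c→c2 d→c0 g→c1 y→c2 — no edge inside a register ⇒ χ ≤ 3
  χ = 3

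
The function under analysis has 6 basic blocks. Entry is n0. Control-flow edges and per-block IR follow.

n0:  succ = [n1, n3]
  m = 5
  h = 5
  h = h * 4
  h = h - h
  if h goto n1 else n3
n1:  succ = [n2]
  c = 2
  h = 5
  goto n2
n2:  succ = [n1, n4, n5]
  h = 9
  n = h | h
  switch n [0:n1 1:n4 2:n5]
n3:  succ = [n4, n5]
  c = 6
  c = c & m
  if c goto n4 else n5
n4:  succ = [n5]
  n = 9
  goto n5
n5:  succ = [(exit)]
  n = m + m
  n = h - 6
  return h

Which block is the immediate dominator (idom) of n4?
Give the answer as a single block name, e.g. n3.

idom tree: n1←n0 n2←n1 n3←n0 n4←n0 n5←n0
Dom at joins:
  n1: preds {n0,n2}: {n0} ∩ {n0,n1,n2} = {n0}; idom=n0
  n4: preds {n2,n3}: {n0,n1,n2} ∩ {n0,n3} = {n0}; idom=n0
  n5: preds {n2,n3,n4}: {n0,n1,n2} ∩ {n0,n3} ∩ {n0,n4} = {n0}; idom=n0

idom(n4) = n0

Answer: n0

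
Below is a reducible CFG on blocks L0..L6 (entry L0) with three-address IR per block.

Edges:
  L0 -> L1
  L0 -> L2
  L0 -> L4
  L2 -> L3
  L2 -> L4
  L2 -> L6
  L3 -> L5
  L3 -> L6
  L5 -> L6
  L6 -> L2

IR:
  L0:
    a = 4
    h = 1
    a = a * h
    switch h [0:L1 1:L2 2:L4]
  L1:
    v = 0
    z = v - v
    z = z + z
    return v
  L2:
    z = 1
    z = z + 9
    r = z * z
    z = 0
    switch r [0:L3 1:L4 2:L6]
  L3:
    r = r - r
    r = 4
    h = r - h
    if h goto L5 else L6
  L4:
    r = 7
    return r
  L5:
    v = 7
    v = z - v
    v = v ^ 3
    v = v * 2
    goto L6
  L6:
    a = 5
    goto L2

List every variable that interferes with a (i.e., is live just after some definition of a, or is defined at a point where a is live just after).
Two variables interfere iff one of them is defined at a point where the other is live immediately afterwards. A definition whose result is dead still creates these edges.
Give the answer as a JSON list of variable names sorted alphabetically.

Answer: ["h"]

Working:
def/use:
  L0: {a,h} / ∅
  L1: {v,z} / ∅
  L2: {r,z} / ∅
  L3: {h,r} / {h,r}
  L4: {r} / ∅
  L5: {v} / {z}
  L6: {a} / ∅

Live sets:
  L0: in=∅ out={h}
  L1: in=∅ out=∅
  L2: in={h} out={h,r,z}
  L3: in={h,r,z} out={h,z}
  L4: in=∅ out=∅
  L5: in={h,z} out={h}
  L6: in={h} out={h}

Conflict graph:
  a — {h}
  h — {a,r,v,z}
  r — {h,z}
  v — {h,z}
  z — {h,r,v}

N(a) = ["h"]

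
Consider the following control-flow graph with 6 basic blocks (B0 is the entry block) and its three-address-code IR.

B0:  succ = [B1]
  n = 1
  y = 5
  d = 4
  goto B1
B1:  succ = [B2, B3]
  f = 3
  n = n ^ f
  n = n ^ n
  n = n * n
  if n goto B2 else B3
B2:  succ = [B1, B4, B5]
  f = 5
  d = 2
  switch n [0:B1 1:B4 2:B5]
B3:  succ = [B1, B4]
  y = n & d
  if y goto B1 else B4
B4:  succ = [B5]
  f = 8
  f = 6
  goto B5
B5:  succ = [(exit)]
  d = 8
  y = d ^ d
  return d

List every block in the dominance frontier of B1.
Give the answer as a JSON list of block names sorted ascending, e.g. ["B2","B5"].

Answer: ["B1"]

Working:
idom tree: B1←B0 B2←B1 B3←B1 B4←B1 B5←B1
Dom∩ at merges:
  B1: preds {B0,B2,B3}: {B0} ∩ {B0,B1,B2} ∩ {B0,B1,B3} = {B0}; idom=B0
  B4: preds {B2,B3}: {B0,B1,B2} ∩ {B0,B1,B3} = {B0,B1}; idom=B1
  B5: preds {B2,B4}: {B0,B1,B2} ∩ {B0,B1,B4} = {B0,B1}; idom=B1

DF derivation:
  B1←B0: walk · to B0
  B1←B2: walk B2→B1 to B0
  B1←B3: walk B3→B1 to B0
  B4←B2: walk B2 to B1
  B4←B3: walk B3 to B1
  B5←B2: walk B2 to B1
  B5←B4: walk B4 to B1
  DF(B0)=∅
  DF(B1)={B1}
  DF(B2)={B1,B4,B5}
  DF(B3)={B1,B4}
  DF(B4)={B5}
  DF(B5)=∅

DF(B1) = ["B1"]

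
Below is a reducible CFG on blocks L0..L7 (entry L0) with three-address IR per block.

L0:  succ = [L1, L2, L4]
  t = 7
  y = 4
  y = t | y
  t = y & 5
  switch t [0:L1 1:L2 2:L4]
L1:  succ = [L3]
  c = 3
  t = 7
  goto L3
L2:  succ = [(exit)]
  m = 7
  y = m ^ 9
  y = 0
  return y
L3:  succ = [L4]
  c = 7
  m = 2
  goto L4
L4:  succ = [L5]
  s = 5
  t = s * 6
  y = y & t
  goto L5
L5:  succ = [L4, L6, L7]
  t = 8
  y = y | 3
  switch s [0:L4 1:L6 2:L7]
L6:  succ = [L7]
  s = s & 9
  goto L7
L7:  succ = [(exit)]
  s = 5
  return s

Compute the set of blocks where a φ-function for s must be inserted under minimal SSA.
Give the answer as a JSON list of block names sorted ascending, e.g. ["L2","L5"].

idom tree: L1←L0 L2←L0 L3←L1 L4←L0 L5←L4 L6←L5 L7←L5
Dom∩ at merges:
  L4: preds {L0,L3,L5}: {L0} ∩ {L0,L1,L3} ∩ {L0,L4,L5} = {L0}; idom=L0
  L7: preds {L5,L6}: {L0,L4,L5} ∩ {L0,L4,L5,L6} = {L0,L4,L5}; idom=L5

Frontier:
  join L4 pred L0: · stop@L0
  join L4 pred L3: L3→L1 stop@L0
  join L4 pred L5: L5→L4 stop@L0
  join L7 pred L5: · stop@L5
  join L7 pred L6: L6 stop@L5
  L0: DF=∅
  L1: DF={L4}
  L2: DF=∅
  L3: DF={L4}
  L4: DF={L4}
  L5: DF={L4}
  L6: DF={L7}
  L7: DF=∅

φ for s: defs {L4,L6,L7}
  DF⁺ = {L4,L7}

Answer: ["L4", "L7"]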